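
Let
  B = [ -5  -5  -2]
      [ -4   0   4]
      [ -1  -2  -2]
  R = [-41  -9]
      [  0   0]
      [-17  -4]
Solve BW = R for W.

W = [[3, 2], [4, -1], [3, 2]]

B is on the left of W, so left-multiply by B⁻¹: W = B⁻¹R.
B has determinant 4; B⁻¹ = [[2, -3/2, -5], [-3, 2, 7], [2, -5/4, -5]].
W = B⁻¹R = [[2, -3/2, -5], [-3, 2, 7], [2, -5/4, -5]] · [[-41, -9], [0, 0], [-17, -4]] = [[3, 2], [4, -1], [3, 2]].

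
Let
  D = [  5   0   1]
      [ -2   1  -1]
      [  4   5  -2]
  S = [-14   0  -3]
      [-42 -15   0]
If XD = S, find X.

Right-multiplying both sides by D⁻¹ gives X = SD⁻¹.
det D = 1; the adjugate gives D⁻¹ = [[3, 5, -1], [-8, -14, 3], [-14, -25, 5]].
X = SD⁻¹ = [[-14, 0, -3], [-42, -15, 0]] · [[3, 5, -1], [-8, -14, 3], [-14, -25, 5]] = [[0, 5, -1], [-6, 0, -3]].

X = [[0, 5, -1], [-6, 0, -3]]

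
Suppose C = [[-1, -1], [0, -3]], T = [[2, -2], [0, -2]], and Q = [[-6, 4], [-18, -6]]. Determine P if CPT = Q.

P = [[0, 3], [3, -4]]

Left-multiply by C⁻¹ and right-multiply by T⁻¹: P = C⁻¹QT⁻¹.
det C = 3, so C⁻¹ = [[-1, 1/3], [0, -1/3]].
det T = -4; the adjugate gives T⁻¹ = [[1/2, -1/2], [0, -1/2]].
C⁻¹Q = [[0, -6], [6, 2]].
P = (C⁻¹Q)T⁻¹ = [[0, 3], [3, -4]].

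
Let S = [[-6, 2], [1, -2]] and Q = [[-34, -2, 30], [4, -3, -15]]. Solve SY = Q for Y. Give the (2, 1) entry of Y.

1

S is on the left of Y, so left-multiply by S⁻¹: Y = S⁻¹Q.
det S = 10; the adjugate gives S⁻¹ = [[-1/5, -1/5], [-1/10, -3/5]].
Y = S⁻¹Q = [[-1/5, -1/5], [-1/10, -3/5]] · [[-34, -2, 30], [4, -3, -15]] = [[6, 1, -3], [1, 2, 6]].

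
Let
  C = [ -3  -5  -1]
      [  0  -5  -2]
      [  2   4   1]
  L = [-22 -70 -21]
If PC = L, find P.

P = [[4, 6, -5]]

Since C sits to the right of P, P = LC⁻¹.
det C = 1, so C⁻¹ = [[3, 1, 5], [-4, -1, -6], [10, 2, 15]].
P = LC⁻¹ = [[-22, -70, -21]] · [[3, 1, 5], [-4, -1, -6], [10, 2, 15]] = [[4, 6, -5]].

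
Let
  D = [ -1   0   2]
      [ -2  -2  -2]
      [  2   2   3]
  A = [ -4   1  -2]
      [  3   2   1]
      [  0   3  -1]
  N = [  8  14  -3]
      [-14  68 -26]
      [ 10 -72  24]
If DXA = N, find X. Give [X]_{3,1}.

X = D⁻¹NA⁻¹ (apply D⁻¹ on the left and A⁻¹ on the right).
det D = 2, so D⁻¹ = [[-1, 2, 2], [1, -7/2, -3], [0, 1, 1]].
det A = 5, so A⁻¹ = [[-1, -1, 1], [3/5, 4/5, -2/5], [9/5, 12/5, -11/5]].
D⁻¹N = [[-16, -22, -1], [27, -8, 16], [-4, -4, -2]].
X = (D⁻¹N)A⁻¹ = [[1, -4, -5], [-3, 5, -5], [-2, -4, 2]].

-2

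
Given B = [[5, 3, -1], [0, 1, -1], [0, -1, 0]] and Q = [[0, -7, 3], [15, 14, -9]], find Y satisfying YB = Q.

Y = [[0, -3, 4], [3, 6, 1]]

Since B sits to the right of Y, Y = QB⁻¹.
det B = -5, so B⁻¹ = [[1/5, -1/5, 2/5], [0, 0, -1], [0, -1, -1]].
Y = QB⁻¹ = [[0, -7, 3], [15, 14, -9]] · [[1/5, -1/5, 2/5], [0, 0, -1], [0, -1, -1]] = [[0, -3, 4], [3, 6, 1]].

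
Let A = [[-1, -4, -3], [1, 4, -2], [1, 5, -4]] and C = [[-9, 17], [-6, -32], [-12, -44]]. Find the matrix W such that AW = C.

Since A multiplies W on the left, W = A⁻¹C.
det A = -5; the adjugate gives A⁻¹ = [[6/5, 31/5, -4], [-2/5, -7/5, 1], [-1/5, -1/5, 0]].
W = A⁻¹C = [[6/5, 31/5, -4], [-2/5, -7/5, 1], [-1/5, -1/5, 0]] · [[-9, 17], [-6, -32], [-12, -44]] = [[0, -2], [0, -6], [3, 3]].

W = [[0, -2], [0, -6], [3, 3]]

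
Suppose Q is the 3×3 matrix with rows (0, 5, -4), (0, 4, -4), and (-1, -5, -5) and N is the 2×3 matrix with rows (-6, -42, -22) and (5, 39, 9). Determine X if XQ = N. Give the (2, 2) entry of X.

Right-multiplying both sides by Q⁻¹ gives X = NQ⁻¹.
Q has determinant 4; Q⁻¹ = [[-10, 45/4, -1], [1, -1, 0], [1, -5/4, 0]].
X = NQ⁻¹ = [[-6, -42, -22], [5, 39, 9]] · [[-10, 45/4, -1], [1, -1, 0], [1, -5/4, 0]] = [[-4, 2, 6], [-2, 6, -5]].

6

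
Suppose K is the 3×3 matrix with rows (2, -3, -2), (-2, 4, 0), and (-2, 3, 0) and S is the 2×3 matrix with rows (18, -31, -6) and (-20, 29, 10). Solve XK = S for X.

Since K sits to the right of X, X = SK⁻¹.
det K = -4, so K⁻¹ = [[0, 3/2, -2], [0, 1, -1], [-1/2, 0, -1/2]].
X = SK⁻¹ = [[18, -31, -6], [-20, 29, 10]] · [[0, 3/2, -2], [0, 1, -1], [-1/2, 0, -1/2]] = [[3, -4, -2], [-5, -1, 6]].

X = [[3, -4, -2], [-5, -1, 6]]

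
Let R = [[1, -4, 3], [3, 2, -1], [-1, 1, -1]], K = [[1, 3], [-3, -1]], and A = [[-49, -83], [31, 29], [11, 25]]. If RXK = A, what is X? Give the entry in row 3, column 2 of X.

-1

X = R⁻¹AK⁻¹ (apply R⁻¹ on the left and K⁻¹ on the right).
R has determinant -2; R⁻¹ = [[1/2, 1/2, 1], [-2, -1, -5], [-5/2, -3/2, -7]].
det K = 8, so K⁻¹ = [[-1/8, -3/8], [3/8, 1/8]].
R⁻¹A = [[2, -2], [12, 12], [-1, -11]].
X = (R⁻¹A)K⁻¹ = [[-1, -1], [3, -3], [-4, -1]].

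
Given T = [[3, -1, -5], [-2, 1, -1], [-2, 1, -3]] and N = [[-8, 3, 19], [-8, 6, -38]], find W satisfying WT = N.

T is on the right of W, so right-multiply by T⁻¹: W = NT⁻¹.
det T = -2; the adjugate gives T⁻¹ = [[1, 4, -3], [2, 19/2, -13/2], [0, 1/2, -1/2]].
W = NT⁻¹ = [[-8, 3, 19], [-8, 6, -38]] · [[1, 4, -3], [2, 19/2, -13/2], [0, 1/2, -1/2]] = [[-2, 6, -5], [4, 6, 4]].

W = [[-2, 6, -5], [4, 6, 4]]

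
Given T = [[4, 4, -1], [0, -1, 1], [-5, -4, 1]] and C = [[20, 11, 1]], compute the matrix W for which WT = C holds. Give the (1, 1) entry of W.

T is on the right of W, so right-multiply by T⁻¹: W = CT⁻¹.
T has determinant -3; T⁻¹ = [[-1, 0, -1], [5/3, 1/3, 4/3], [5/3, 4/3, 4/3]].
W = CT⁻¹ = [[20, 11, 1]] · [[-1, 0, -1], [5/3, 1/3, 4/3], [5/3, 4/3, 4/3]] = [[0, 5, -4]].

0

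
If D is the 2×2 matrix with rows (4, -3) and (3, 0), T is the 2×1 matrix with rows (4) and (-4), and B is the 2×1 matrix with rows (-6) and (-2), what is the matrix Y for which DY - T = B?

Y = [[-2], [-2]]

DY = B + T = [[-2], [-6]].
Left-multiplying both sides by D⁻¹ gives Y = D⁻¹(B + T).
D has determinant 9; D⁻¹ = [[0, 1/3], [-1/3, 4/9]].
Y = D⁻¹(B + T) = [[-2], [-2]].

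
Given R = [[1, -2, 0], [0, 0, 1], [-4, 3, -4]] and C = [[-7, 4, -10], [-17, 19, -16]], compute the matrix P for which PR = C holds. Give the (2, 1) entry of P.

-5

R is on the right of P, so right-multiply by R⁻¹: P = CR⁻¹.
det R = 5, so R⁻¹ = [[-3/5, -8/5, -2/5], [-4/5, -4/5, -1/5], [0, 1, 0]].
P = CR⁻¹ = [[-7, 4, -10], [-17, 19, -16]] · [[-3/5, -8/5, -2/5], [-4/5, -4/5, -1/5], [0, 1, 0]] = [[1, -2, 2], [-5, -4, 3]].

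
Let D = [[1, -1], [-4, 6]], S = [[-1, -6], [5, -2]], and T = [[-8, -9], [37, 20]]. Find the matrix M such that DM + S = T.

DM = T − S = [[-7, -3], [32, 22]].
Since D multiplies M on the left, M = D⁻¹(T − S).
D has determinant 2; D⁻¹ = [[3, 1/2], [2, 1/2]].
M = D⁻¹(T − S) = [[-5, 2], [2, 5]].

M = [[-5, 2], [2, 5]]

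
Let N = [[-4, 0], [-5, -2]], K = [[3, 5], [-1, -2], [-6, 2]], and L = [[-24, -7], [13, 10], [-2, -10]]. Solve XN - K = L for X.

X = [[4, 1], [2, -4], [-3, 4]]

XN = L + K = [[-21, -2], [12, 8], [-8, -8]].
Right-multiplying both sides by N⁻¹ gives X = (L + K)N⁻¹.
det N = 8, so N⁻¹ = [[-1/4, 0], [5/8, -1/2]].
X = (L + K)N⁻¹ = [[4, 1], [2, -4], [-3, 4]].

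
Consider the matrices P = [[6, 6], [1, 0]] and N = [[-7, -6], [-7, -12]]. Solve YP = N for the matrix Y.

Since P sits to the right of Y, Y = NP⁻¹.
P has determinant -6; P⁻¹ = [[0, 1], [1/6, -1]].
Y = NP⁻¹ = [[-7, -6], [-7, -12]] · [[0, 1], [1/6, -1]] = [[-1, -1], [-2, 5]].

Y = [[-1, -1], [-2, 5]]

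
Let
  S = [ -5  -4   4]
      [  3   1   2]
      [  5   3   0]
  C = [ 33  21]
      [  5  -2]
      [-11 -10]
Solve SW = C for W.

W = [[-1, -5], [-2, 5], [5, 4]]

S is on the left of W, so left-multiply by S⁻¹: W = S⁻¹C.
det S = 6, so S⁻¹ = [[-1, 2, -2], [5/3, -10/3, 11/3], [2/3, -5/6, 7/6]].
W = S⁻¹C = [[-1, 2, -2], [5/3, -10/3, 11/3], [2/3, -5/6, 7/6]] · [[33, 21], [5, -2], [-11, -10]] = [[-1, -5], [-2, 5], [5, 4]].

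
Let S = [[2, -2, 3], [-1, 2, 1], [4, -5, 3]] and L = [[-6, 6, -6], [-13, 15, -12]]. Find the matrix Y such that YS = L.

S is on the right of Y, so right-multiply by S⁻¹: Y = LS⁻¹.
S has determinant -1; S⁻¹ = [[-11, 9, 8], [-7, 6, 5], [3, -2, -2]].
Y = LS⁻¹ = [[-6, 6, -6], [-13, 15, -12]] · [[-11, 9, 8], [-7, 6, 5], [3, -2, -2]] = [[6, -6, -6], [2, -3, -5]].

Y = [[6, -6, -6], [2, -3, -5]]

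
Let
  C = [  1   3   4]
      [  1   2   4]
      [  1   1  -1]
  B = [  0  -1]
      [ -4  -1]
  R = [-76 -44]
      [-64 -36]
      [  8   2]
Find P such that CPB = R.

P = [[-2, -2], [5, 3], [3, 3]]

P = C⁻¹RB⁻¹ (apply C⁻¹ on the left and B⁻¹ on the right).
det C = 5; the adjugate gives C⁻¹ = [[-6/5, 7/5, 4/5], [1, -1, 0], [-1/5, 2/5, -1/5]].
det B = -4, so B⁻¹ = [[1/4, -1/4], [-1, 0]].
C⁻¹R = [[8, 4], [-12, -8], [-12, -6]].
P = (C⁻¹R)B⁻¹ = [[-2, -2], [5, 3], [3, 3]].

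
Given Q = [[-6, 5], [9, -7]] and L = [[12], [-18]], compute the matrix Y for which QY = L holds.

Y = [[-2], [0]]

Left-multiplying both sides by Q⁻¹ gives Y = Q⁻¹L.
det Q = -3; the adjugate gives Q⁻¹ = [[7/3, 5/3], [3, 2]].
Y = Q⁻¹L = [[7/3, 5/3], [3, 2]] · [[12], [-18]] = [[-2], [0]].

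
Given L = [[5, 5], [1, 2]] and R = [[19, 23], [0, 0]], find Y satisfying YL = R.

Since L sits to the right of Y, Y = RL⁻¹.
det L = 5, so L⁻¹ = [[2/5, -1], [-1/5, 1]].
Y = RL⁻¹ = [[19, 23], [0, 0]] · [[2/5, -1], [-1/5, 1]] = [[3, 4], [0, 0]].

Y = [[3, 4], [0, 0]]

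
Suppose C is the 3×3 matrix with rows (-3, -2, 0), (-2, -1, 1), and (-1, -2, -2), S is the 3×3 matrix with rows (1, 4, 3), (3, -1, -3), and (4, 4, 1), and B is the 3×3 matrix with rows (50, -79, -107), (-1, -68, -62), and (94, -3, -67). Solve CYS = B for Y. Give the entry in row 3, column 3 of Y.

Y = C⁻¹BS⁻¹ (apply C⁻¹ on the left and S⁻¹ on the right).
det C = -2; the adjugate gives C⁻¹ = [[-2, 2, 1], [5/2, -3, -3/2], [-3/2, 2, 1/2]].
det S = -1; the adjugate gives S⁻¹ = [[-11, -8, 9], [15, 11, -12], [-16, -12, 13]].
C⁻¹B = [[-8, 19, 23], [-13, 11, 19], [-30, -19, 3]].
Y = (C⁻¹B)S⁻¹ = [[5, -3, -1], [4, -3, -2], [-3, -5, -3]].

-3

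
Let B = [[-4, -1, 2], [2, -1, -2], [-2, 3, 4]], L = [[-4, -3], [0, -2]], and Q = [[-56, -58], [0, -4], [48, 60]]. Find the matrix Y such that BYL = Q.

Y = [[-5, -3], [-2, -2], [-4, -3]]

Y = B⁻¹QL⁻¹ (apply B⁻¹ on the left and L⁻¹ on the right).
B has determinant 4; B⁻¹ = [[1/2, 5/2, 1], [-1, -3, -1], [1, 7/2, 3/2]].
det L = 8; the adjugate gives L⁻¹ = [[-1/4, 3/8], [0, -1/2]].
B⁻¹Q = [[20, 21], [8, 10], [16, 18]].
Y = (B⁻¹Q)L⁻¹ = [[-5, -3], [-2, -2], [-4, -3]].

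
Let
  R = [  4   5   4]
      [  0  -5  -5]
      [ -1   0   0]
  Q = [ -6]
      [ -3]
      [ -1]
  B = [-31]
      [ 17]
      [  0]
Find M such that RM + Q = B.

M = [[-1], [-5], [1]]

RM = B − Q = [[-25], [20], [1]].
Left-multiplying both sides by R⁻¹ gives M = R⁻¹(B − Q).
det R = 5; the adjugate gives R⁻¹ = [[0, 0, -1], [1, 4/5, 4], [-1, -1, -4]].
M = R⁻¹(B − Q) = [[-1], [-5], [1]].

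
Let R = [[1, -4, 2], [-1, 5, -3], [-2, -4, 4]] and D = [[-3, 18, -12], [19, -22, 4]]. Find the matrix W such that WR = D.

Since R sits to the right of W, W = DR⁻¹.
det R = -4; the adjugate gives R⁻¹ = [[-2, -2, -1/2], [-5/2, -2, -1/4], [-7/2, -3, -1/4]].
W = DR⁻¹ = [[-3, 18, -12], [19, -22, 4]] · [[-2, -2, -1/2], [-5/2, -2, -1/4], [-7/2, -3, -1/4]] = [[3, 6, 0], [3, -6, -5]].

W = [[3, 6, 0], [3, -6, -5]]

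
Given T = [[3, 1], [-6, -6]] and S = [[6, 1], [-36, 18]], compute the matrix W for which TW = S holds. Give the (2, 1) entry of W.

6

T is on the left of W, so left-multiply by T⁻¹: W = T⁻¹S.
det T = -12; the adjugate gives T⁻¹ = [[1/2, 1/12], [-1/2, -1/4]].
W = T⁻¹S = [[1/2, 1/12], [-1/2, -1/4]] · [[6, 1], [-36, 18]] = [[0, 2], [6, -5]].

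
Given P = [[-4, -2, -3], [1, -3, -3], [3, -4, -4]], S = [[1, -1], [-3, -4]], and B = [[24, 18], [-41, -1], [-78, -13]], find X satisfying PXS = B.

Left-multiply by P⁻¹ and right-multiply by S⁻¹: X = P⁻¹BS⁻¹.
P has determinant -5; P⁻¹ = [[0, -4/5, 3/5], [1, -5, 3], [-1, 22/5, -14/5]].
det S = -7; the adjugate gives S⁻¹ = [[4/7, -1/7], [-3/7, -1/7]].
P⁻¹B = [[-14, -7], [-5, -16], [14, 14]].
X = (P⁻¹B)S⁻¹ = [[-5, 3], [4, 3], [2, -4]].

X = [[-5, 3], [4, 3], [2, -4]]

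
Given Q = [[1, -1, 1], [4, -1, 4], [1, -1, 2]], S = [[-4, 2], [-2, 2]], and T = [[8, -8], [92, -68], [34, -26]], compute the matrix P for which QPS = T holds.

Left-multiply by Q⁻¹ and right-multiply by S⁻¹: P = Q⁻¹TS⁻¹.
det Q = 3, so Q⁻¹ = [[2/3, 1/3, -1], [-4/3, 1/3, 0], [-1, 0, 1]].
det S = -4; the adjugate gives S⁻¹ = [[-1/2, 1/2], [-1/2, 1]].
Q⁻¹T = [[2, -2], [20, -12], [26, -18]].
P = (Q⁻¹T)S⁻¹ = [[0, -1], [-4, -2], [-4, -5]].

P = [[0, -1], [-4, -2], [-4, -5]]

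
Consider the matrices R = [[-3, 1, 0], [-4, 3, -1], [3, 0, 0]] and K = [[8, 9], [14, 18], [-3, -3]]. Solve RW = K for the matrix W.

Since R multiplies W on the left, W = R⁻¹K.
R has determinant -3; R⁻¹ = [[0, 0, 1/3], [1, 0, 1], [3, -1, 5/3]].
W = R⁻¹K = [[0, 0, 1/3], [1, 0, 1], [3, -1, 5/3]] · [[8, 9], [14, 18], [-3, -3]] = [[-1, -1], [5, 6], [5, 4]].

W = [[-1, -1], [5, 6], [5, 4]]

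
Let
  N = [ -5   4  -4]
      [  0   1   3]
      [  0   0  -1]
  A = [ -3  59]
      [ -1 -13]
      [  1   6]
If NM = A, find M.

Left-multiplying both sides by N⁻¹ gives M = N⁻¹A.
det N = 5, so N⁻¹ = [[-1/5, 4/5, 16/5], [0, 1, 3], [0, 0, -1]].
M = N⁻¹A = [[-1/5, 4/5, 16/5], [0, 1, 3], [0, 0, -1]] · [[-3, 59], [-1, -13], [1, 6]] = [[3, -3], [2, 5], [-1, -6]].

M = [[3, -3], [2, 5], [-1, -6]]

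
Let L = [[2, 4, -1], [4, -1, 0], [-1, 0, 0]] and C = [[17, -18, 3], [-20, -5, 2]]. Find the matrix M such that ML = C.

M = [[-3, 6, 1], [-2, -3, 4]]

L is on the right of M, so right-multiply by L⁻¹: M = CL⁻¹.
L has determinant 1; L⁻¹ = [[0, 0, -1], [0, -1, -4], [-1, -4, -18]].
M = CL⁻¹ = [[17, -18, 3], [-20, -5, 2]] · [[0, 0, -1], [0, -1, -4], [-1, -4, -18]] = [[-3, 6, 1], [-2, -3, 4]].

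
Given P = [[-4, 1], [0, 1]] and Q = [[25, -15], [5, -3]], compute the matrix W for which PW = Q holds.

W = [[-5, 3], [5, -3]]

Since P multiplies W on the left, W = P⁻¹Q.
det P = -4; the adjugate gives P⁻¹ = [[-1/4, 1/4], [0, 1]].
W = P⁻¹Q = [[-1/4, 1/4], [0, 1]] · [[25, -15], [5, -3]] = [[-5, 3], [5, -3]].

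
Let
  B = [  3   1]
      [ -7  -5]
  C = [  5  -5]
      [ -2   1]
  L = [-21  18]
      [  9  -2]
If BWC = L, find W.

W = B⁻¹LC⁻¹ (apply B⁻¹ on the left and C⁻¹ on the right).
det B = -8, so B⁻¹ = [[5/8, 1/8], [-7/8, -3/8]].
C has determinant -5; C⁻¹ = [[-1/5, -1], [-2/5, -1]].
B⁻¹L = [[-12, 11], [15, -15]].
W = (B⁻¹L)C⁻¹ = [[-2, 1], [3, 0]].

W = [[-2, 1], [3, 0]]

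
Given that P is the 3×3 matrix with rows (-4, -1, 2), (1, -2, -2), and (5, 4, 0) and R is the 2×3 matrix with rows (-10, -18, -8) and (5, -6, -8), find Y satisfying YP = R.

P is on the right of Y, so right-multiply by P⁻¹: Y = RP⁻¹.
det P = 6, so P⁻¹ = [[4/3, 4/3, 1], [-5/3, -5/3, -1], [7/3, 11/6, 3/2]].
Y = RP⁻¹ = [[-10, -18, -8], [5, -6, -8]] · [[4/3, 4/3, 1], [-5/3, -5/3, -1], [7/3, 11/6, 3/2]] = [[-2, 2, -4], [-2, 2, -1]].

Y = [[-2, 2, -4], [-2, 2, -1]]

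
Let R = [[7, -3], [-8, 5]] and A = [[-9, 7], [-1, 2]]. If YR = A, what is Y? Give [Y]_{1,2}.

Since R sits to the right of Y, Y = AR⁻¹.
R has determinant 11; R⁻¹ = [[5/11, 3/11], [8/11, 7/11]].
Y = AR⁻¹ = [[-9, 7], [-1, 2]] · [[5/11, 3/11], [8/11, 7/11]] = [[1, 2], [1, 1]].

2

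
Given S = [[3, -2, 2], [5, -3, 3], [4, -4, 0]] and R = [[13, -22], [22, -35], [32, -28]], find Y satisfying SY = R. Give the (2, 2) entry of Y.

S is on the left of Y, so left-multiply by S⁻¹: Y = S⁻¹R.
det S = -4; the adjugate gives S⁻¹ = [[-3, 2, 0], [-3, 2, -1/4], [2, -1, -1/4]].
Y = S⁻¹R = [[-3, 2, 0], [-3, 2, -1/4], [2, -1, -1/4]] · [[13, -22], [22, -35], [32, -28]] = [[5, -4], [-3, 3], [-4, -2]].

3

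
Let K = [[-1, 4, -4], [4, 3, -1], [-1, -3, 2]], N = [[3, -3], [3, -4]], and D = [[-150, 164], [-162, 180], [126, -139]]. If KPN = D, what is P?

P = [[-4, -2], [-5, -3], [5, 1]]

Isolating P: multiply by K⁻¹ from the left and N⁻¹ from the right, so P = K⁻¹DN⁻¹.
det K = 5; the adjugate gives K⁻¹ = [[3/5, 4/5, 8/5], [-7/5, -6/5, -17/5], [-9/5, -7/5, -19/5]].
N has determinant -3; N⁻¹ = [[4/3, -1], [1, -1]].
K⁻¹D = [[-18, 20], [-24, 27], [18, -19]].
P = (K⁻¹D)N⁻¹ = [[-4, -2], [-5, -3], [5, 1]].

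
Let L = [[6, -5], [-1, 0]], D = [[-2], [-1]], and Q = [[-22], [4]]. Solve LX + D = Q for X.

LX = Q − D = [[-20], [5]].
Since L multiplies X on the left, X = L⁻¹(Q − D).
det L = -5; the adjugate gives L⁻¹ = [[0, -1], [-1/5, -6/5]].
X = L⁻¹(Q − D) = [[-5], [-2]].

X = [[-5], [-2]]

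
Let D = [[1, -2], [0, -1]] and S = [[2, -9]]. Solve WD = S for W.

W = [[2, 5]]

Since D sits to the right of W, W = SD⁻¹.
det D = -1, so D⁻¹ = [[1, -2], [0, -1]].
W = SD⁻¹ = [[2, -9]] · [[1, -2], [0, -1]] = [[2, 5]].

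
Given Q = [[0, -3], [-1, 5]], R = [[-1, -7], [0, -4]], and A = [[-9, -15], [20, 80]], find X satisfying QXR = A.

X = Q⁻¹AR⁻¹ (apply Q⁻¹ on the left and R⁻¹ on the right).
Q has determinant -3; Q⁻¹ = [[-5/3, -1], [-1/3, 0]].
det R = 4, so R⁻¹ = [[-1, 7/4], [0, -1/4]].
Q⁻¹A = [[-5, -55], [3, 5]].
X = (Q⁻¹A)R⁻¹ = [[5, 5], [-3, 4]].

X = [[5, 5], [-3, 4]]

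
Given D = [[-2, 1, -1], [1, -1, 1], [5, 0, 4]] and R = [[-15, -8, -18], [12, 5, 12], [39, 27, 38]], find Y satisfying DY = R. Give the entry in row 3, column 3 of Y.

2

D is on the left of Y, so left-multiply by D⁻¹: Y = D⁻¹R.
det D = 4, so D⁻¹ = [[-1, -1, 0], [1/4, -3/4, 1/4], [5/4, 5/4, 1/4]].
Y = D⁻¹R = [[-1, -1, 0], [1/4, -3/4, 1/4], [5/4, 5/4, 1/4]] · [[-15, -8, -18], [12, 5, 12], [39, 27, 38]] = [[3, 3, 6], [-3, 1, -4], [6, 3, 2]].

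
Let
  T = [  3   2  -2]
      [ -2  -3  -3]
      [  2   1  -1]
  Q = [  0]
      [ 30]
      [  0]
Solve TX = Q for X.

X = [[0], [-5], [-5]]

Since T multiplies X on the left, X = T⁻¹Q.
det T = -6, so T⁻¹ = [[-1, 0, 2], [4/3, -1/6, -13/6], [-2/3, -1/6, 5/6]].
X = T⁻¹Q = [[-1, 0, 2], [4/3, -1/6, -13/6], [-2/3, -1/6, 5/6]] · [[0], [30], [0]] = [[0], [-5], [-5]].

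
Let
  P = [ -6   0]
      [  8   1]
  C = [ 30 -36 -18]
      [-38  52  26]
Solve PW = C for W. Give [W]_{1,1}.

-5

Left-multiplying both sides by P⁻¹ gives W = P⁻¹C.
det P = -6; the adjugate gives P⁻¹ = [[-1/6, 0], [4/3, 1]].
W = P⁻¹C = [[-1/6, 0], [4/3, 1]] · [[30, -36, -18], [-38, 52, 26]] = [[-5, 6, 3], [2, 4, 2]].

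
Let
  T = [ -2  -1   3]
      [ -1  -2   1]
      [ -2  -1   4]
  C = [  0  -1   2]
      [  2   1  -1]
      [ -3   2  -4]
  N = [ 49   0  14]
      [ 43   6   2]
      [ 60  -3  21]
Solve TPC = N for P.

P = [[-4, -3, -2], [2, -5, 2], [-2, 1, -3]]

Isolating P: multiply by T⁻¹ from the left and C⁻¹ from the right, so P = T⁻¹NC⁻¹.
det T = 3, so T⁻¹ = [[-7/3, 1/3, 5/3], [2/3, -2/3, -1/3], [-1, 0, 1]].
det C = 3, so C⁻¹ = [[-2/3, 0, -1/3], [11/3, 2, 4/3], [7/3, 1, 2/3]].
T⁻¹N = [[0, -3, 3], [-16, -3, 1], [11, -3, 7]].
P = (T⁻¹N)C⁻¹ = [[-4, -3, -2], [2, -5, 2], [-2, 1, -3]].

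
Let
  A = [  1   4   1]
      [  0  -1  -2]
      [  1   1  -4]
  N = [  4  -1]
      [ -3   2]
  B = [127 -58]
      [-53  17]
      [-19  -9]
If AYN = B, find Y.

Y = [[0, -2], [3, -5], [4, 1]]

Isolating Y: multiply by A⁻¹ from the left and N⁻¹ from the right, so Y = A⁻¹BN⁻¹.
A has determinant -1; A⁻¹ = [[-6, -17, 7], [2, 5, -2], [-1, -3, 1]].
det N = 5, so N⁻¹ = [[2/5, 1/5], [3/5, 4/5]].
A⁻¹B = [[6, -4], [27, -13], [13, -2]].
Y = (A⁻¹B)N⁻¹ = [[0, -2], [3, -5], [4, 1]].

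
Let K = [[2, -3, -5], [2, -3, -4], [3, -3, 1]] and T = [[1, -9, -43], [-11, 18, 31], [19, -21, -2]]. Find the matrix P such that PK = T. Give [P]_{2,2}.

Right-multiplying both sides by K⁻¹ gives P = TK⁻¹.
K has determinant -3; K⁻¹ = [[5, -6, 1], [14/3, -17/3, 2/3], [-1, 1, 0]].
P = TK⁻¹ = [[1, -9, -43], [-11, 18, 31], [19, -21, -2]] · [[5, -6, 1], [14/3, -17/3, 2/3], [-1, 1, 0]] = [[6, 2, -5], [-2, -5, 1], [-1, 3, 5]].

-5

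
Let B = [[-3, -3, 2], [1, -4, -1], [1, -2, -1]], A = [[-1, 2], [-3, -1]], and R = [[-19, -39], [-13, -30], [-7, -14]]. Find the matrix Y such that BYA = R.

Y = [[3, -5], [3, -2], [2, -5]]

Y = B⁻¹RA⁻¹ (apply B⁻¹ on the left and A⁻¹ on the right).
det B = -2, so B⁻¹ = [[-1, 7/2, -11/2], [0, -1/2, 1/2], [-1, 9/2, -15/2]].
A has determinant 7; A⁻¹ = [[-1/7, -2/7], [3/7, -1/7]].
B⁻¹R = [[12, 11], [3, 8], [13, 9]].
Y = (B⁻¹R)A⁻¹ = [[3, -5], [3, -2], [2, -5]].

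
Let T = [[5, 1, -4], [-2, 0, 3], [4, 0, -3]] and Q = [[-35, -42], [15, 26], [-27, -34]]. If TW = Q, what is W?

W = [[-6, -4], [-1, 2], [1, 6]]

Left-multiplying both sides by T⁻¹ gives W = T⁻¹Q.
T has determinant 6; T⁻¹ = [[0, 1/2, 1/2], [1, 1/6, -7/6], [0, 2/3, 1/3]].
W = T⁻¹Q = [[0, 1/2, 1/2], [1, 1/6, -7/6], [0, 2/3, 1/3]] · [[-35, -42], [15, 26], [-27, -34]] = [[-6, -4], [-1, 2], [1, 6]].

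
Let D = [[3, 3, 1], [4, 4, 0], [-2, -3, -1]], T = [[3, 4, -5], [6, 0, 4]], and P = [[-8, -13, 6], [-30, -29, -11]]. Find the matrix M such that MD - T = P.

MD = P + T = [[-5, -9, 1], [-24, -29, -7]].
Right-multiplying both sides by D⁻¹ gives M = (P + T)D⁻¹.
det D = -4; the adjugate gives D⁻¹ = [[1, 0, 1], [-1, 1/4, -1], [1, -3/4, 0]].
M = (P + T)D⁻¹ = [[5, -3, 4], [-2, -2, 5]].

M = [[5, -3, 4], [-2, -2, 5]]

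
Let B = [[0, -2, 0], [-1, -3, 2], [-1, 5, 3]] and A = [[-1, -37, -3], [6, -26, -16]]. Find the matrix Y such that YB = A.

Y = [[-3, 6, -5], [6, -2, -4]]

Since B sits to the right of Y, Y = AB⁻¹.
B has determinant -2; B⁻¹ = [[19/2, -3, 2], [-1/2, 0, 0], [4, -1, 1]].
Y = AB⁻¹ = [[-1, -37, -3], [6, -26, -16]] · [[19/2, -3, 2], [-1/2, 0, 0], [4, -1, 1]] = [[-3, 6, -5], [6, -2, -4]].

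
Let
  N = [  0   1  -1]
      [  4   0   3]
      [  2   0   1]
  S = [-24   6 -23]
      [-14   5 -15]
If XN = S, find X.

X = [[6, -5, -2], [5, -3, -1]]

N is on the right of X, so right-multiply by N⁻¹: X = SN⁻¹.
det N = 2; the adjugate gives N⁻¹ = [[0, -1/2, 3/2], [1, 1, -2], [0, 1, -2]].
X = SN⁻¹ = [[-24, 6, -23], [-14, 5, -15]] · [[0, -1/2, 3/2], [1, 1, -2], [0, 1, -2]] = [[6, -5, -2], [5, -3, -1]].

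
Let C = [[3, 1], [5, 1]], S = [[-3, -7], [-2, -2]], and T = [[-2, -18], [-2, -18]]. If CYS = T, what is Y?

Isolating Y: multiply by C⁻¹ from the left and S⁻¹ from the right, so Y = C⁻¹TS⁻¹.
det C = -2, so C⁻¹ = [[-1/2, 1/2], [5/2, -3/2]].
S has determinant -8; S⁻¹ = [[1/4, -7/8], [-1/4, 3/8]].
C⁻¹T = [[0, 0], [-2, -18]].
Y = (C⁻¹T)S⁻¹ = [[0, 0], [4, -5]].

Y = [[0, 0], [4, -5]]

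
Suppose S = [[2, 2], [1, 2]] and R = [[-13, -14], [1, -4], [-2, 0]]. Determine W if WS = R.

W = [[-6, -1], [3, -5], [-2, 2]]

Right-multiplying both sides by S⁻¹ gives W = RS⁻¹.
S has determinant 2; S⁻¹ = [[1, -1], [-1/2, 1]].
W = RS⁻¹ = [[-13, -14], [1, -4], [-2, 0]] · [[1, -1], [-1/2, 1]] = [[-6, -1], [3, -5], [-2, 2]].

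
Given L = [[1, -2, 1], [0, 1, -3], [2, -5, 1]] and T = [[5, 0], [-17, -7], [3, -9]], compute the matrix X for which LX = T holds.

X = [[1, 6], [1, 5], [6, 4]]

Left-multiplying both sides by L⁻¹ gives X = L⁻¹T.
det L = -4, so L⁻¹ = [[7/2, 3/4, -5/4], [3/2, 1/4, -3/4], [1/2, -1/4, -1/4]].
X = L⁻¹T = [[7/2, 3/4, -5/4], [3/2, 1/4, -3/4], [1/2, -1/4, -1/4]] · [[5, 0], [-17, -7], [3, -9]] = [[1, 6], [1, 5], [6, 4]].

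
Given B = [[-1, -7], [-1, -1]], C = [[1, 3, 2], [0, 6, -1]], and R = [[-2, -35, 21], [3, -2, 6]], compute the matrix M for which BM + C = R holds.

M = [[-4, 3, -5], [1, 5, -2]]

BM = R − C = [[-3, -38, 19], [3, -8, 7]].
B is on the left of M, so left-multiply by B⁻¹: M = B⁻¹(R − C).
B has determinant -6; B⁻¹ = [[1/6, -7/6], [-1/6, 1/6]].
M = B⁻¹(R − C) = [[-4, 3, -5], [1, 5, -2]].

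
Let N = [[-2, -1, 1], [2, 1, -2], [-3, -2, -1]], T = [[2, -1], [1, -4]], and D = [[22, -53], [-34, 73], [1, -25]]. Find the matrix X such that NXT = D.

X = [[-1, -5], [1, 2], [4, 4]]

X = N⁻¹DT⁻¹ (apply N⁻¹ on the left and T⁻¹ on the right).
N has determinant 1; N⁻¹ = [[-5, -3, 1], [8, 5, -2], [-1, -1, 0]].
T has determinant -7; T⁻¹ = [[4/7, -1/7], [1/7, -2/7]].
N⁻¹D = [[-7, 21], [4, -9], [12, -20]].
X = (N⁻¹D)T⁻¹ = [[-1, -5], [1, 2], [4, 4]].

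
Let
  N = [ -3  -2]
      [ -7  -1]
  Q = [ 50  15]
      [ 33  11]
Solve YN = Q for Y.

Y = [[-5, -5], [-4, -3]]

Since N sits to the right of Y, Y = QN⁻¹.
det N = -11; the adjugate gives N⁻¹ = [[1/11, -2/11], [-7/11, 3/11]].
Y = QN⁻¹ = [[50, 15], [33, 11]] · [[1/11, -2/11], [-7/11, 3/11]] = [[-5, -5], [-4, -3]].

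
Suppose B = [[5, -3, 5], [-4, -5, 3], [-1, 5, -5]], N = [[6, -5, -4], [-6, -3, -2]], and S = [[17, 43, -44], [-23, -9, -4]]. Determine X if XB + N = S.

X = [[-1, -5, 4], [-3, 1, -2]]

XB = S − N = [[11, 48, -40], [-17, -6, -2]].
B is on the right of X, so right-multiply by B⁻¹: X = (S − N)B⁻¹.
B has determinant -6; B⁻¹ = [[-5/3, -5/3, -8/3], [23/6, 10/3, 35/6], [25/6, 11/3, 37/6]].
X = (S − N)B⁻¹ = [[-1, -5, 4], [-3, 1, -2]].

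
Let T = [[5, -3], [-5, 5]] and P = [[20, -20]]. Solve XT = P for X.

X = [[0, -4]]

Right-multiplying both sides by T⁻¹ gives X = PT⁻¹.
T has determinant 10; T⁻¹ = [[1/2, 3/10], [1/2, 1/2]].
X = PT⁻¹ = [[20, -20]] · [[1/2, 3/10], [1/2, 1/2]] = [[0, -4]].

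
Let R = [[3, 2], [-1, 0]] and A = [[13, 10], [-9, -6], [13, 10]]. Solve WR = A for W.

Right-multiplying both sides by R⁻¹ gives W = AR⁻¹.
det R = 2, so R⁻¹ = [[0, -1], [1/2, 3/2]].
W = AR⁻¹ = [[13, 10], [-9, -6], [13, 10]] · [[0, -1], [1/2, 3/2]] = [[5, 2], [-3, 0], [5, 2]].

W = [[5, 2], [-3, 0], [5, 2]]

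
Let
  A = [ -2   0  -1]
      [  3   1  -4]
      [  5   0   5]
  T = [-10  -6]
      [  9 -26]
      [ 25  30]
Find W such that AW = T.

A is on the left of W, so left-multiply by A⁻¹: W = A⁻¹T.
A has determinant -5; A⁻¹ = [[-1, 0, -1/5], [7, 1, 11/5], [1, 0, 2/5]].
W = A⁻¹T = [[-1, 0, -1/5], [7, 1, 11/5], [1, 0, 2/5]] · [[-10, -6], [9, -26], [25, 30]] = [[5, 0], [-6, -2], [0, 6]].

W = [[5, 0], [-6, -2], [0, 6]]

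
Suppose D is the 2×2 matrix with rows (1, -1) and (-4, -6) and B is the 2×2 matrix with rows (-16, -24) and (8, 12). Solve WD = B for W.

W = [[0, 4], [0, -2]]

Right-multiplying both sides by D⁻¹ gives W = BD⁻¹.
det D = -10; the adjugate gives D⁻¹ = [[3/5, -1/10], [-2/5, -1/10]].
W = BD⁻¹ = [[-16, -24], [8, 12]] · [[3/5, -1/10], [-2/5, -1/10]] = [[0, 4], [0, -2]].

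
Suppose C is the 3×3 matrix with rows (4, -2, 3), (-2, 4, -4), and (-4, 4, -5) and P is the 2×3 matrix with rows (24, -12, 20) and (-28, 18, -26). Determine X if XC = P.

C is on the right of X, so right-multiply by C⁻¹: X = PC⁻¹.
C has determinant -4; C⁻¹ = [[1, -1/2, 1], [-3/2, 2, -5/2], [-2, 2, -3]].
X = PC⁻¹ = [[24, -12, 20], [-28, 18, -26]] · [[1, -1/2, 1], [-3/2, 2, -5/2], [-2, 2, -3]] = [[2, 4, -6], [-3, -2, 5]].

X = [[2, 4, -6], [-3, -2, 5]]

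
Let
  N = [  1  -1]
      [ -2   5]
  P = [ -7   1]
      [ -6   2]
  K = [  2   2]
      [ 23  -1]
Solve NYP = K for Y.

Y = [[-5, 4], [-3, 2]]

Left-multiply by N⁻¹ and right-multiply by P⁻¹: Y = N⁻¹KP⁻¹.
det N = 3, so N⁻¹ = [[5/3, 1/3], [2/3, 1/3]].
det P = -8, so P⁻¹ = [[-1/4, 1/8], [-3/4, 7/8]].
N⁻¹K = [[11, 3], [9, 1]].
Y = (N⁻¹K)P⁻¹ = [[-5, 4], [-3, 2]].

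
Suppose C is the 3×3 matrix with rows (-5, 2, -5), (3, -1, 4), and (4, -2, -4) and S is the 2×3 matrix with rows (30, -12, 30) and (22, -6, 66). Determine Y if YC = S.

C is on the right of Y, so right-multiply by C⁻¹: Y = SC⁻¹.
det C = 6, so C⁻¹ = [[2, 3, 1/2], [14/3, 20/3, 5/6], [-1/3, -1/3, -1/6]].
Y = SC⁻¹ = [[30, -12, 30], [22, -6, 66]] · [[2, 3, 1/2], [14/3, 20/3, 5/6], [-1/3, -1/3, -1/6]] = [[-6, 0, 0], [-6, 4, -5]].

Y = [[-6, 0, 0], [-6, 4, -5]]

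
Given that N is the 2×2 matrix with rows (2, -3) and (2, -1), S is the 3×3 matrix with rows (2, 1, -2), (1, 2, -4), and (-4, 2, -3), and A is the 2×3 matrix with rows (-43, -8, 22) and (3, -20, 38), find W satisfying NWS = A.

W = [[3, -5, -3], [4, -1, -4]]

Left-multiply by N⁻¹ and right-multiply by S⁻¹: W = N⁻¹AS⁻¹.
det N = 4; the adjugate gives N⁻¹ = [[-1/4, 3/4], [-1/2, 1/2]].
S has determinant 3; S⁻¹ = [[2/3, -1/3, 0], [19/3, -14/3, 2], [10/3, -8/3, 1]].
N⁻¹A = [[13, -13, 23], [23, -6, 8]].
W = (N⁻¹A)S⁻¹ = [[3, -5, -3], [4, -1, -4]].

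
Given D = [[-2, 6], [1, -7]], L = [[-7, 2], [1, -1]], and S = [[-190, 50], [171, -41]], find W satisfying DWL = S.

W = D⁻¹SL⁻¹ (apply D⁻¹ on the left and L⁻¹ on the right).
det D = 8; the adjugate gives D⁻¹ = [[-7/8, -3/4], [-1/8, -1/4]].
L has determinant 5; L⁻¹ = [[-1/5, -2/5], [-1/5, -7/5]].
D⁻¹S = [[38, -13], [-19, 4]].
W = (D⁻¹S)L⁻¹ = [[-5, 3], [3, 2]].

W = [[-5, 3], [3, 2]]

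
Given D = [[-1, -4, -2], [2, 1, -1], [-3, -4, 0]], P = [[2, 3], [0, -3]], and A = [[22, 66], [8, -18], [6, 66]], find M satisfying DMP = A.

Left-multiply by D⁻¹ and right-multiply by P⁻¹: M = D⁻¹AP⁻¹.
D has determinant 2; D⁻¹ = [[-2, 4, 3], [3/2, -3, -5/2], [-5/2, 4, 7/2]].
P has determinant -6; P⁻¹ = [[1/2, 1/2], [0, -1/3]].
D⁻¹A = [[6, -6], [-6, -12], [-2, -6]].
M = (D⁻¹A)P⁻¹ = [[3, 5], [-3, 1], [-1, 1]].

M = [[3, 5], [-3, 1], [-1, 1]]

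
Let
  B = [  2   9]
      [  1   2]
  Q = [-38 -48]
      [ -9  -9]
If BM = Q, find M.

B is on the left of M, so left-multiply by B⁻¹: M = B⁻¹Q.
det B = -5; the adjugate gives B⁻¹ = [[-2/5, 9/5], [1/5, -2/5]].
M = B⁻¹Q = [[-2/5, 9/5], [1/5, -2/5]] · [[-38, -48], [-9, -9]] = [[-1, 3], [-4, -6]].

M = [[-1, 3], [-4, -6]]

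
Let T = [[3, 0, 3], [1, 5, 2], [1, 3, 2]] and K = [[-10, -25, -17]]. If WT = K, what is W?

T is on the right of W, so right-multiply by T⁻¹: W = KT⁻¹.
T has determinant 6; T⁻¹ = [[2/3, 3/2, -5/2], [0, 1/2, -1/2], [-1/3, -3/2, 5/2]].
W = KT⁻¹ = [[-10, -25, -17]] · [[2/3, 3/2, -5/2], [0, 1/2, -1/2], [-1/3, -3/2, 5/2]] = [[-1, -2, -5]].

W = [[-1, -2, -5]]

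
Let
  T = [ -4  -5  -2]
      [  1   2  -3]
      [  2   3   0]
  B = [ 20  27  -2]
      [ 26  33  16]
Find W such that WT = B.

W = [[-5, 4, -2], [-5, -2, 4]]

Right-multiplying both sides by T⁻¹ gives W = BT⁻¹.
det T = -4; the adjugate gives T⁻¹ = [[-9/4, 3/2, -19/4], [3/2, -1, 7/2], [1/4, -1/2, 3/4]].
W = BT⁻¹ = [[20, 27, -2], [26, 33, 16]] · [[-9/4, 3/2, -19/4], [3/2, -1, 7/2], [1/4, -1/2, 3/4]] = [[-5, 4, -2], [-5, -2, 4]].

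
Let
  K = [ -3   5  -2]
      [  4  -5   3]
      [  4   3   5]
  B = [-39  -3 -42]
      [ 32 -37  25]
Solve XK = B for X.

X = [[-3, -6, -6], [-4, 4, 1]]

Since K sits to the right of X, X = BK⁻¹.
K has determinant -2; K⁻¹ = [[17, 31/2, -5/2], [4, 7/2, -1/2], [-16, -29/2, 5/2]].
X = BK⁻¹ = [[-39, -3, -42], [32, -37, 25]] · [[17, 31/2, -5/2], [4, 7/2, -1/2], [-16, -29/2, 5/2]] = [[-3, -6, -6], [-4, 4, 1]].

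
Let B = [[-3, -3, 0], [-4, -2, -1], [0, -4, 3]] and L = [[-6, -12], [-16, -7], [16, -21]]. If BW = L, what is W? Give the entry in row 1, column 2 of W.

1

Left-multiplying both sides by B⁻¹ gives W = B⁻¹L.
det B = -6, so B⁻¹ = [[5/3, -3/2, -1/2], [-2, 3/2, 1/2], [-8/3, 2, 1]].
W = B⁻¹L = [[5/3, -3/2, -1/2], [-2, 3/2, 1/2], [-8/3, 2, 1]] · [[-6, -12], [-16, -7], [16, -21]] = [[6, 1], [-4, 3], [0, -3]].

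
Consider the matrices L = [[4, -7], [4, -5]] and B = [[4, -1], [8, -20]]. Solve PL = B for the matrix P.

L is on the right of P, so right-multiply by L⁻¹: P = BL⁻¹.
det L = 8, so L⁻¹ = [[-5/8, 7/8], [-1/2, 1/2]].
P = BL⁻¹ = [[4, -1], [8, -20]] · [[-5/8, 7/8], [-1/2, 1/2]] = [[-2, 3], [5, -3]].

P = [[-2, 3], [5, -3]]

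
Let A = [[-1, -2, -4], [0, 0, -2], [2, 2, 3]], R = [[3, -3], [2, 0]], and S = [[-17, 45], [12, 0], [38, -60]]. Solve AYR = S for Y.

Y = A⁻¹SR⁻¹ (apply A⁻¹ on the left and R⁻¹ on the right).
A has determinant 4; A⁻¹ = [[1, -1/2, 1], [-1, 5/4, -1/2], [0, -1/2, 0]].
det R = 6; the adjugate gives R⁻¹ = [[0, 1/2], [-1/3, 1/2]].
A⁻¹S = [[15, -15], [13, -15], [-6, 0]].
Y = (A⁻¹S)R⁻¹ = [[5, 0], [5, -1], [0, -3]].

Y = [[5, 0], [5, -1], [0, -3]]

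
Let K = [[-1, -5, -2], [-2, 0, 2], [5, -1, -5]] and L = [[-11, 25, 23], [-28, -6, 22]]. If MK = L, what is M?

M = [[-4, -5, -5], [2, 3, -4]]

Since K sits to the right of M, M = LK⁻¹.
det K = -6; the adjugate gives K⁻¹ = [[-1/3, 23/6, 5/3], [0, -5/2, -1], [-1/3, 13/3, 5/3]].
M = LK⁻¹ = [[-11, 25, 23], [-28, -6, 22]] · [[-1/3, 23/6, 5/3], [0, -5/2, -1], [-1/3, 13/3, 5/3]] = [[-4, -5, -5], [2, 3, -4]].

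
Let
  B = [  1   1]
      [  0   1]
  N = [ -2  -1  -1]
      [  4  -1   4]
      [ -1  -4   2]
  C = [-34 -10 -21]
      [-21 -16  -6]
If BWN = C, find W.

W = B⁻¹CN⁻¹ (apply B⁻¹ on the left and N⁻¹ on the right).
det B = 1; the adjugate gives B⁻¹ = [[1, -1], [0, 1]].
det N = 1, so N⁻¹ = [[14, 6, -5], [-12, -5, 4], [-17, -7, 6]].
B⁻¹C = [[-13, 6, -15], [-21, -16, -6]].
W = (B⁻¹C)N⁻¹ = [[1, -3, -1], [0, -4, 5]].

W = [[1, -3, -1], [0, -4, 5]]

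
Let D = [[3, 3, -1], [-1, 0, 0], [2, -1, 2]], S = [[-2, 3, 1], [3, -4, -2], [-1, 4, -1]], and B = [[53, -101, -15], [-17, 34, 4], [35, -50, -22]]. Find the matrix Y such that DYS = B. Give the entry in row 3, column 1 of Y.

5

Y = D⁻¹BS⁻¹ (apply D⁻¹ on the left and S⁻¹ on the right).
D has determinant 5; D⁻¹ = [[0, -1, 0], [2/5, 8/5, 1/5], [1/5, 9/5, 3/5]].
det S = -1; the adjugate gives S⁻¹ = [[-12, -7, 2], [-5, -3, 1], [-8, -5, 1]].
D⁻¹B = [[17, -34, -4], [1, 4, -4], [1, 11, -9]].
Y = (D⁻¹B)S⁻¹ = [[-2, 3, -4], [0, 1, 2], [5, 5, 4]].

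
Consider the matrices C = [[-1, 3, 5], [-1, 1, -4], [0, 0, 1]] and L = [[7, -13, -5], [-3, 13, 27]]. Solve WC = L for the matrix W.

Right-multiplying both sides by C⁻¹ gives W = LC⁻¹.
det C = 2, so C⁻¹ = [[1/2, -3/2, -17/2], [1/2, -1/2, -9/2], [0, 0, 1]].
W = LC⁻¹ = [[7, -13, -5], [-3, 13, 27]] · [[1/2, -3/2, -17/2], [1/2, -1/2, -9/2], [0, 0, 1]] = [[-3, -4, -6], [5, -2, -6]].

W = [[-3, -4, -6], [5, -2, -6]]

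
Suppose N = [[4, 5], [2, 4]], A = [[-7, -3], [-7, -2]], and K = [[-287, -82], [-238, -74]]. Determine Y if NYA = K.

Y = [[-5, 4], [4, 5]]

Isolating Y: multiply by N⁻¹ from the left and A⁻¹ from the right, so Y = N⁻¹KA⁻¹.
det N = 6; the adjugate gives N⁻¹ = [[2/3, -5/6], [-1/3, 2/3]].
det A = -7, so A⁻¹ = [[2/7, -3/7], [-1, 1]].
N⁻¹K = [[7, 7], [-63, -22]].
Y = (N⁻¹K)A⁻¹ = [[-5, 4], [4, 5]].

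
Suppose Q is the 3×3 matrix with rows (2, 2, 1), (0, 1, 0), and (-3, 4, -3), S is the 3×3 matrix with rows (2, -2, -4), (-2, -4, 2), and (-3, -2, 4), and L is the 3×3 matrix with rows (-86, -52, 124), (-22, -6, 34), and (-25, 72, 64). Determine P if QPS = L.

P = Q⁻¹LS⁻¹ (apply Q⁻¹ on the left and S⁻¹ on the right).
det Q = -3, so Q⁻¹ = [[1, -10/3, 1/3], [0, 1, 0], [-1, 14/3, -2/3]].
det S = 4; the adjugate gives S⁻¹ = [[-3, 4, -5], [1/2, -1, 1], [-2, 5/2, -3]].
Q⁻¹L = [[-21, -8, 32], [-22, -6, 34], [0, -24, -8]].
P = (Q⁻¹L)S⁻¹ = [[-5, 4, 1], [-5, 3, 2], [4, 4, 0]].

P = [[-5, 4, 1], [-5, 3, 2], [4, 4, 0]]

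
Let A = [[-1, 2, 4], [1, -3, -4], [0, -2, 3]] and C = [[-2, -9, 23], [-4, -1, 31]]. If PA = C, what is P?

P = [[5, 3, 5], [3, -1, 5]]

Since A sits to the right of P, P = CA⁻¹.
det A = 3, so A⁻¹ = [[-17/3, -14/3, 4/3], [-1, -1, 0], [-2/3, -2/3, 1/3]].
P = CA⁻¹ = [[-2, -9, 23], [-4, -1, 31]] · [[-17/3, -14/3, 4/3], [-1, -1, 0], [-2/3, -2/3, 1/3]] = [[5, 3, 5], [3, -1, 5]].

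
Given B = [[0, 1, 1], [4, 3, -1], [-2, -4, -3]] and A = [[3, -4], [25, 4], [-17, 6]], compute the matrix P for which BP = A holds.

P = [[1, 6], [6, -6], [-3, 2]]

B is on the left of P, so left-multiply by B⁻¹: P = B⁻¹A.
det B = 4; the adjugate gives B⁻¹ = [[-13/4, -1/4, -1], [7/2, 1/2, 1], [-5/2, -1/2, -1]].
P = B⁻¹A = [[-13/4, -1/4, -1], [7/2, 1/2, 1], [-5/2, -1/2, -1]] · [[3, -4], [25, 4], [-17, 6]] = [[1, 6], [6, -6], [-3, 2]].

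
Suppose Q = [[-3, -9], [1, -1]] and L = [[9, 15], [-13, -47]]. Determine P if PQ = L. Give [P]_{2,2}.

2

Since Q sits to the right of P, P = LQ⁻¹.
det Q = 12; the adjugate gives Q⁻¹ = [[-1/12, 3/4], [-1/12, -1/4]].
P = LQ⁻¹ = [[9, 15], [-13, -47]] · [[-1/12, 3/4], [-1/12, -1/4]] = [[-2, 3], [5, 2]].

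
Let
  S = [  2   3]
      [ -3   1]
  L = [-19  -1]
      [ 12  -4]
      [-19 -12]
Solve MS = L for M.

S is on the right of M, so right-multiply by S⁻¹: M = LS⁻¹.
det S = 11, so S⁻¹ = [[1/11, -3/11], [3/11, 2/11]].
M = LS⁻¹ = [[-19, -1], [12, -4], [-19, -12]] · [[1/11, -3/11], [3/11, 2/11]] = [[-2, 5], [0, -4], [-5, 3]].

M = [[-2, 5], [0, -4], [-5, 3]]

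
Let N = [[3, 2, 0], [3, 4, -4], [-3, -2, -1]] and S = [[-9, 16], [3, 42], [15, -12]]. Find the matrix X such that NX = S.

X = [[1, 2], [-6, 5], [-6, -4]]

Left-multiplying both sides by N⁻¹ gives X = N⁻¹S.
N has determinant -6; N⁻¹ = [[2, -1/3, 4/3], [-5/2, 1/2, -2], [-1, 0, -1]].
X = N⁻¹S = [[2, -1/3, 4/3], [-5/2, 1/2, -2], [-1, 0, -1]] · [[-9, 16], [3, 42], [15, -12]] = [[1, 2], [-6, 5], [-6, -4]].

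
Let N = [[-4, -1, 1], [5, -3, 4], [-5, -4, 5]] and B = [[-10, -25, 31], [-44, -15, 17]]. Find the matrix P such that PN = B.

N is on the right of P, so right-multiply by N⁻¹: P = BN⁻¹.
det N = 6; the adjugate gives N⁻¹ = [[1/6, 1/6, -1/6], [-15/2, -5/2, 7/2], [-35/6, -11/6, 17/6]].
P = BN⁻¹ = [[-10, -25, 31], [-44, -15, 17]] · [[1/6, 1/6, -1/6], [-15/2, -5/2, 7/2], [-35/6, -11/6, 17/6]] = [[5, 4, 2], [6, -1, 3]].

P = [[5, 4, 2], [6, -1, 3]]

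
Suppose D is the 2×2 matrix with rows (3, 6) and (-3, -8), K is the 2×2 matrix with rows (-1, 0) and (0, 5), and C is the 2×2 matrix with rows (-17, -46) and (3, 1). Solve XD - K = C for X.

XD = C + K = [[-18, -46], [3, 6]].
D is on the right of X, so right-multiply by D⁻¹: X = (C + K)D⁻¹.
D has determinant -6; D⁻¹ = [[4/3, 1], [-1/2, -1/2]].
X = (C + K)D⁻¹ = [[-1, 5], [1, 0]].

X = [[-1, 5], [1, 0]]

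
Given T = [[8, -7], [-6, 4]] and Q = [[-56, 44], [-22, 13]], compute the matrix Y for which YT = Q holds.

T is on the right of Y, so right-multiply by T⁻¹: Y = QT⁻¹.
det T = -10, so T⁻¹ = [[-2/5, -7/10], [-3/5, -4/5]].
Y = QT⁻¹ = [[-56, 44], [-22, 13]] · [[-2/5, -7/10], [-3/5, -4/5]] = [[-4, 4], [1, 5]].

Y = [[-4, 4], [1, 5]]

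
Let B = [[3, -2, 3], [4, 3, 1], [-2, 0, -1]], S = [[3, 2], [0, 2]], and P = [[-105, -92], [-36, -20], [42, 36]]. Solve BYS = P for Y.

Y = [[-5, -3], [4, 4], [-4, 2]]

Y = B⁻¹PS⁻¹ (apply B⁻¹ on the left and S⁻¹ on the right).
det B = 5; the adjugate gives B⁻¹ = [[-3/5, -2/5, -11/5], [2/5, 3/5, 9/5], [6/5, 4/5, 17/5]].
det S = 6, so S⁻¹ = [[1/3, -1/3], [0, 1/2]].
B⁻¹P = [[-15, -16], [12, 16], [-12, -4]].
Y = (B⁻¹P)S⁻¹ = [[-5, -3], [4, 4], [-4, 2]].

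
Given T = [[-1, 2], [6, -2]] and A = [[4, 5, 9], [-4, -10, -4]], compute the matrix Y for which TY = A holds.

Y = [[0, -1, 1], [2, 2, 5]]

Since T multiplies Y on the left, Y = T⁻¹A.
det T = -10; the adjugate gives T⁻¹ = [[1/5, 1/5], [3/5, 1/10]].
Y = T⁻¹A = [[1/5, 1/5], [3/5, 1/10]] · [[4, 5, 9], [-4, -10, -4]] = [[0, -1, 1], [2, 2, 5]].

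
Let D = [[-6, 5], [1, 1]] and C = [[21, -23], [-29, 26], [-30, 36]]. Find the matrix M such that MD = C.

M = [[-4, -3], [5, 1], [6, 6]]

Since D sits to the right of M, M = CD⁻¹.
det D = -11; the adjugate gives D⁻¹ = [[-1/11, 5/11], [1/11, 6/11]].
M = CD⁻¹ = [[21, -23], [-29, 26], [-30, 36]] · [[-1/11, 5/11], [1/11, 6/11]] = [[-4, -3], [5, 1], [6, 6]].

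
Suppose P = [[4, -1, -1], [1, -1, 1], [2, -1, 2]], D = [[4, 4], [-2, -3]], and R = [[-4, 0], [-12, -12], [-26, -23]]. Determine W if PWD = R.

W = [[-2, -2], [-2, -3], [-3, -1]]

Left-multiply by P⁻¹ and right-multiply by D⁻¹: W = P⁻¹RD⁻¹.
det P = -5; the adjugate gives P⁻¹ = [[1/5, -3/5, 2/5], [0, -2, 1], [-1/5, -2/5, 3/5]].
det D = -4; the adjugate gives D⁻¹ = [[3/4, 1], [-1/2, -1]].
P⁻¹R = [[-4, -2], [-2, 1], [-10, -9]].
W = (P⁻¹R)D⁻¹ = [[-2, -2], [-2, -3], [-3, -1]].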